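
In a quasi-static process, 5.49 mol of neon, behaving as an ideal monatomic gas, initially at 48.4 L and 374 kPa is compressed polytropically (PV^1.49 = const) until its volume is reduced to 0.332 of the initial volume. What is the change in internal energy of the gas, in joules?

T₁ = P₁V₁/(nR) = 374×48.4/(5.49×8.314) = 397 K.
Polytropic n=1.49: T₂ = T₁(V₁/V₂)^(n−1) = 397×(3.01)^0.49 = 681 K; P₂ = P₁(V₁/V₂)^n = 1930 kPa.
For an ideal gas ΔU = nCvΔT with Cv = (3/2)R = 12.5 J/(mol·K).
ΔU = 5.49×12.5×(681−397) = 19500 J.

19500 J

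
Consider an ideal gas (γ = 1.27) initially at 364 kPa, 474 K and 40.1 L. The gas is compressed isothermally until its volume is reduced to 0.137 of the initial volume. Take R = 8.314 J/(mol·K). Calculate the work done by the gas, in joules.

-29000 J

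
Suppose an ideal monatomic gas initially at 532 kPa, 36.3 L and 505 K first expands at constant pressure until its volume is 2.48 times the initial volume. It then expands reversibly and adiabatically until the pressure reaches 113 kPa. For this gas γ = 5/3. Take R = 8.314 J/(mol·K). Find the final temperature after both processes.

n = P₁V₁/(RT₁) = 532×36.3/(8.314×505) = 4.60 mol.
Step 1 — Isobaric: P stays 532 kPa; V/T = const ⇒ T₂ = 1250 K, V₂ = 90.0 L.
W = PΔV = 532×(90.0−36.3) kPa·L = 28600 J.
ΔU = nCvΔT = 4.60×12.5×(1250−505) = 42900 J.
Q = ΔU + W = nCpΔT = 71500 J.
State after step 1: P = 532 kPa, V = 90.0 L, T = 1250 K.
Step 2 — Adiabatic: T₂/T₁ = (P₂/P₁)^((γ−1)/γ) ⇒ T₂ = 1250×(0.212)^0.400 = 674 K; V₂ = 228 L.
ΔU = nCvΔT = 4.60×12.5×(674−1250) = -33200 J.
Q = 0 for an adiabatic process, so W = −ΔU = 33200 J.
Net over both steps: W = 61800 J, Q = 71500 J, ΔU = 9690 J.

674 K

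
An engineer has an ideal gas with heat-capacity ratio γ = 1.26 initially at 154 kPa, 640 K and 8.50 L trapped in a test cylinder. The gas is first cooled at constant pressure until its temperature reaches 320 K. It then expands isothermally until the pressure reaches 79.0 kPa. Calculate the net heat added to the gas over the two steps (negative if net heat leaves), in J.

-2730 J

n = P₁V₁/(RT₁) = 154×8.50/(8.314×640) = 0.246 mol.
Step 1 — Isobaric: P stays 154 kPa; V/T = const ⇒ T₂ = 320 K, V₂ = 4.25 L.
W = PΔV = 154×(4.25−8.50) kPa·L = -654 J.
ΔU = nCvΔT = 0.246×32.0×(320−640) = -2520 J.
Q = ΔU + W = nCpΔT = -3170 J.
State after step 1: P = 154 kPa, V = 4.25 L, T = 320 K.
Step 2 — Isothermal: T stays 320 K; PV = const ⇒ V₂ = 8.28 L, P₂ = 79.0 kPa.
ΔU = 0 (ideal gas, T constant).
W = nRT ln(V₂/V₁) = 0.246×8.314×320×ln(1.95) = 437 J.
Q = ΔU + W = 437 J.
Net over both steps: W = -218 J, Q = -2730 J, ΔU = -2520 J.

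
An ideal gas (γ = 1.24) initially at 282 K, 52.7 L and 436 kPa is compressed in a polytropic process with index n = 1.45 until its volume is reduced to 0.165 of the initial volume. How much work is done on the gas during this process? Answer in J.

n = P₁V₁/(RT₁) = 436×52.7/(8.314×282) = 9.80 mol.
Polytropic n=1.45: T₂ = T₁(V₁/V₂)^(n−1) = 282×(6.06)^0.45 = 634 K; P₂ = P₁(V₁/V₂)^n = 5940 kPa.
W = (P₁V₁−P₂V₂)/(n−1) = (436×52.7−5940×8.70)/0.45 = -63800 J.
Work done on the gas = −W_by = 63800 J.

63800 J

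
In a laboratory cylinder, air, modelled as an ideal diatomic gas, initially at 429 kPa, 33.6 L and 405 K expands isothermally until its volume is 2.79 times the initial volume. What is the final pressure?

154 kPa

Isothermal: T stays 405 K; PV = const ⇒ V₂ = 93.7 L, P₂ = 154 kPa.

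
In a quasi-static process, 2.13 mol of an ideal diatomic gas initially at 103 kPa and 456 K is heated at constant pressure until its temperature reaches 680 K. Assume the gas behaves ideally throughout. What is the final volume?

117 L

V₁ = nRT₁/P₁ = 2.13×8.314×456/103 = 78.4 L.
Isobaric: P stays 103 kPa; V/T = const ⇒ T₂ = 680 K, V₂ = 117 L.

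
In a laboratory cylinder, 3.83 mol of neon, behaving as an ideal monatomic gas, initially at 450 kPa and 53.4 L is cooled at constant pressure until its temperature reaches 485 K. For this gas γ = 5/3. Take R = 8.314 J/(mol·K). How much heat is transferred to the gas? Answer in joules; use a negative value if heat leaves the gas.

T₁ = P₁V₁/(nR) = 450×53.4/(3.83×8.314) = 755 K.
Isobaric: P stays 450 kPa; V/T = const ⇒ T₂ = 485 K, V₂ = 34.3 L.
W = PΔV = 450×(34.3−53.4) kPa·L = -8590 J.
ΔU = nCvΔT = 3.83×12.5×(485−755) = -12900 J.
Q = ΔU + W = nCpΔT = -21500 J.

-21500 J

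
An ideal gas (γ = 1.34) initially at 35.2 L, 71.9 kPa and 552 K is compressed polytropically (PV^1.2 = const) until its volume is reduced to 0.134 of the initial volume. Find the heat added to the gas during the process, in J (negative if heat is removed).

-2580 J

n = P₁V₁/(RT₁) = 71.9×35.2/(8.314×552) = 0.551 mol.
Polytropic n=1.2: T₂ = T₁(V₁/V₂)^(n−1) = 552×(7.46)^0.20 = 825 K; P₂ = P₁(V₁/V₂)^n = 802 kPa.
W = (P₁V₁−P₂V₂)/(n−1) = (71.9×35.2−802×4.72)/0.20 = -6260 J.
ΔU = nCvΔT = 0.551×24.5×(825−552) = 3680 J.
Q = ΔU + W = -2580 J.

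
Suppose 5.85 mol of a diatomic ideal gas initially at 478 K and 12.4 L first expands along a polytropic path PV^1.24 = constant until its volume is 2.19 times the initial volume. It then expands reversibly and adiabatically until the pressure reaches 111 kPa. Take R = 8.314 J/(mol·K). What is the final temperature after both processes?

233 K

P₁ = nRT₁/V₁ = 5.85×8.314×478/12.4 = 1870 kPa.
Step 1 — Polytropic n=1.24: T₂ = T₁(V₁/V₂)^(n−1) = 478×(0.457)^0.24 = 396 K; P₂ = P₁(V₁/V₂)^n = 709 kPa.
W = (P₁V₁−P₂V₂)/(n−1) = (1870×12.4−709×27.2)/0.24 = 16600 J.
ΔU = nCvΔT = 5.85×20.8×(396−478) = -9970 J.
Q = ΔU + W = 6650 J.
State after step 1: P = 709 kPa, V = 27.2 L, T = 396 K.
Step 2 — Adiabatic: T₂/T₁ = (P₂/P₁)^((γ−1)/γ) ⇒ T₂ = 396×(0.156)^0.286 = 233 K; V₂ = 102 L.
ΔU = nCvΔT = 5.85×20.8×(233−396) = -19800 J.
Q = 0 for an adiabatic process, so W = −ΔU = 19800 J.
Net over both steps: W = 36400 J, Q = 6650 J, ΔU = -29800 J.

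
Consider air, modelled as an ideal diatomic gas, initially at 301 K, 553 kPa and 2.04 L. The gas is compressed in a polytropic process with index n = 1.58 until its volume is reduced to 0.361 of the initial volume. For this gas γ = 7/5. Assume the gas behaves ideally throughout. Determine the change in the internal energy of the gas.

2270 J

n = P₁V₁/(RT₁) = 553×2.04/(8.314×301) = 0.451 mol.
Polytropic n=1.58: T₂ = T₁(V₁/V₂)^(n−1) = 301×(2.77)^0.58 = 544 K; P₂ = P₁(V₁/V₂)^n = 2770 kPa.
For an ideal gas ΔU = nCvΔT with Cv = (5/2)R = 20.8 J/(mol·K).
ΔU = 0.451×20.8×(544−301) = 2270 J.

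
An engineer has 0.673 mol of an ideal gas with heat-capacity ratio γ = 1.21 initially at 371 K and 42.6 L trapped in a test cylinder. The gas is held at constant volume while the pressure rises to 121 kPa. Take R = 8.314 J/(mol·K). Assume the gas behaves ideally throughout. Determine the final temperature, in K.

921 K

P₁ = nRT₁/V₁ = 0.673×8.314×371/42.6 = 48.7 kPa.
Isochoric: V stays 42.6 L; P/T = const ⇒ T₂ = 921 K, P₂ = 121 kPa.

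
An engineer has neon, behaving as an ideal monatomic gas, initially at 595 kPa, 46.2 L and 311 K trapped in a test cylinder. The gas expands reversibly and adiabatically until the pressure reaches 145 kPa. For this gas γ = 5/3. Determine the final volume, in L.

Adiabatic: T₂/T₁ = (P₂/P₁)^((γ−1)/γ) ⇒ T₂ = 311×(0.244)^0.400 = 177 K; V₂ = 108 L.

108 L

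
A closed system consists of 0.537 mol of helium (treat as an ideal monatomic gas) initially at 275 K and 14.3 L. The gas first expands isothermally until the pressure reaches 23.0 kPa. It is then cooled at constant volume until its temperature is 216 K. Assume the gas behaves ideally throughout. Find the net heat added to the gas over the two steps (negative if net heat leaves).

P₁ = nRT₁/V₁ = 0.537×8.314×275/14.3 = 85.9 kPa.
Step 1 — Isothermal: T stays 275 K; PV = const ⇒ V₂ = 53.4 L, P₂ = 23.0 kPa.
ΔU = 0 (ideal gas, T constant).
W = nRT ln(V₂/V₁) = 0.537×8.314×275×ln(3.73) = 1620 J.
Q = ΔU + W = 1620 J.
State after step 1: P = 23.0 kPa, V = 53.4 L, T = 275 K.
Step 2 — Isochoric: V stays 53.4 L; P/T = const ⇒ T₂ = 216 K, P₂ = 18.1 kPa.
W = 0 (no volume change).
ΔU = nCvΔT = 0.537×12.5×(216−275) = -395 J.
Q = ΔU = -395 J.
Net over both steps: W = 1620 J, Q = 1220 J, ΔU = -395 J.

1220 J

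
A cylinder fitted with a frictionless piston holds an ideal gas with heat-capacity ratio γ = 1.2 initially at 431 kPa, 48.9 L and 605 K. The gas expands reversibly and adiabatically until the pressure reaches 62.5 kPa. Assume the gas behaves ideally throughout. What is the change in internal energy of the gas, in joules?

n = P₁V₁/(RT₁) = 431×48.9/(8.314×605) = 4.19 mol.
Adiabatic: T₂/T₁ = (P₂/P₁)^((γ−1)/γ) ⇒ T₂ = 605×(0.145)^0.167 = 439 K; V₂ = 244 L.
For an ideal gas ΔU = nCvΔT with Cv = R/(γ−1) = 41.6 J/(mol·K).
ΔU = 4.19×41.6×(439−605) = -29000 J.

-29000 J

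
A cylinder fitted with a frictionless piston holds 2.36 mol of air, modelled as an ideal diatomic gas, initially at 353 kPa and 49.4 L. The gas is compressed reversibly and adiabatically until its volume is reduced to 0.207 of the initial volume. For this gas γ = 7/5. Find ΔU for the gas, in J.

T₁ = P₁V₁/(nR) = 353×49.4/(2.36×8.314) = 889 K.
Adiabatic: TV^(γ−1) = const ⇒ T₂ = 889×(4.83)^0.400 = 1670 K; PV^γ = const ⇒ P₂ = 3200 kPa.
For an ideal gas ΔU = nCvΔT with Cv = (5/2)R = 20.8 J/(mol·K).
ΔU = 2.36×20.8×(1670−889) = 38300 J.

38300 J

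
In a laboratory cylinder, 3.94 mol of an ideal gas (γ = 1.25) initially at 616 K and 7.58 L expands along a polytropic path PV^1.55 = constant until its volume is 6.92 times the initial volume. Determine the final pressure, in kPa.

133 kPa

P₁ = nRT₁/V₁ = 3.94×8.314×616/7.58 = 2660 kPa.
Polytropic n=1.55: T₂ = T₁(V₁/V₂)^(n−1) = 616×(0.145)^0.55 = 213 K; P₂ = P₁(V₁/V₂)^n = 133 kPa.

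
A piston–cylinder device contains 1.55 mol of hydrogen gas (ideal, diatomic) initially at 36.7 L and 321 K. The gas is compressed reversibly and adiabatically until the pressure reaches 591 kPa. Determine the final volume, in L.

11.2 L

P₁ = nRT₁/V₁ = 1.55×8.314×321/36.7 = 113 kPa.
Adiabatic: T₂/T₁ = (P₂/P₁)^((γ−1)/γ) ⇒ T₂ = 321×(5.24)^0.286 = 515 K; V₂ = 11.2 L.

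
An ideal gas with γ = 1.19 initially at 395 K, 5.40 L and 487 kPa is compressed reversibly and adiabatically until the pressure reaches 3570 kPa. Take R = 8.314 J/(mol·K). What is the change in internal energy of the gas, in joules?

5180 J

n = P₁V₁/(RT₁) = 487×5.40/(8.314×395) = 0.801 mol.
Adiabatic: T₂/T₁ = (P₂/P₁)^((γ−1)/γ) ⇒ T₂ = 395×(7.33)^0.160 = 543 K; V₂ = 1.01 L.
For an ideal gas ΔU = nCvΔT with Cv = R/(γ−1) = 43.8 J/(mol·K).
ΔU = 0.801×43.8×(543−395) = 5180 J.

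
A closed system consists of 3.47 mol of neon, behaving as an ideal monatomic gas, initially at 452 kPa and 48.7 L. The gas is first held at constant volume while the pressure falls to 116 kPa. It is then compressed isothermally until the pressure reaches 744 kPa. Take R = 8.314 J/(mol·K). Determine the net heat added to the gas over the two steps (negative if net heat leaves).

-35000 J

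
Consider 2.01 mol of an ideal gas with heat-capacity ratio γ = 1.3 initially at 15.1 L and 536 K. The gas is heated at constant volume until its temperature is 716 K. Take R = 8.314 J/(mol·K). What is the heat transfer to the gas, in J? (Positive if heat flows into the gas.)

P₁ = nRT₁/V₁ = 2.01×8.314×536/15.1 = 593 kPa.
Isochoric: V stays 15.1 L; P/T = const ⇒ T₂ = 716 K, P₂ = 792 kPa.
W = 0 (no volume change).
ΔU = nCvΔT = 2.01×27.7×(716−536) = 10000 J.
Q = ΔU = 10000 J.

10000 J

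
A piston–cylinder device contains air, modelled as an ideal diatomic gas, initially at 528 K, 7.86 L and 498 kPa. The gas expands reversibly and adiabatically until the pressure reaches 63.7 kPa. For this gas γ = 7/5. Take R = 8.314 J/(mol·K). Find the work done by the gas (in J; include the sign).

4350 J

n = P₁V₁/(RT₁) = 498×7.86/(8.314×528) = 0.892 mol.
Adiabatic: T₂/T₁ = (P₂/P₁)^((γ−1)/γ) ⇒ T₂ = 528×(0.128)^0.286 = 293 K; V₂ = 34.1 L.
ΔU = nCvΔT = 0.892×20.8×(293−528) = -4350 J.
Q = 0 for an adiabatic process, so W = −ΔU = 4350 J.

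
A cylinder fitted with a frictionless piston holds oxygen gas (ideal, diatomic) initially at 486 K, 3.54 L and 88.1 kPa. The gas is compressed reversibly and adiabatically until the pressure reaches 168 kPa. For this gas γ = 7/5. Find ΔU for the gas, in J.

158 J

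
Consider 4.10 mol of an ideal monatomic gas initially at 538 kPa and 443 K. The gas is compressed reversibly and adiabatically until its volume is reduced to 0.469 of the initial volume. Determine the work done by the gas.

-14900 J

V₁ = nRT₁/P₁ = 4.10×8.314×443/538 = 28.1 L.
Adiabatic: TV^(γ−1) = const ⇒ T₂ = 443×(2.13)^0.667 = 734 K; PV^γ = const ⇒ P₂ = 1900 kPa.
ΔU = nCvΔT = 4.10×12.5×(734−443) = 14900 J.
Q = 0 for an adiabatic process, so W = −ΔU = -14900 J.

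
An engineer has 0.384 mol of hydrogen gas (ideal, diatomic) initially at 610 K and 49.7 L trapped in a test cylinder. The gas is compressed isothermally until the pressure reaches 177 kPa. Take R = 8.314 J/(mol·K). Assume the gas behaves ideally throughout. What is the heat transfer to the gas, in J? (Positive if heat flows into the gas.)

-2940 J

P₁ = nRT₁/V₁ = 0.384×8.314×610/49.7 = 39.2 kPa.
Isothermal: T stays 610 K; PV = const ⇒ V₂ = 11.0 L, P₂ = 177 kPa.
ΔU = 0 (ideal gas, T constant).
W = nRT ln(V₂/V₁) = 0.384×8.314×610×ln(0.221) = -2940 J.
Q = ΔU + W = -2940 J.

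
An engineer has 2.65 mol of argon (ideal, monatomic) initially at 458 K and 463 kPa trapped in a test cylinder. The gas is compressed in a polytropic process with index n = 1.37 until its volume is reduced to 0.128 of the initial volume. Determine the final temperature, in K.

V₁ = nRT₁/P₁ = 2.65×8.314×458/463 = 21.8 L.
Polytropic n=1.37: T₂ = T₁(V₁/V₂)^(n−1) = 458×(7.81)^0.37 = 980 K; P₂ = P₁(V₁/V₂)^n = 7740 kPa.

980 K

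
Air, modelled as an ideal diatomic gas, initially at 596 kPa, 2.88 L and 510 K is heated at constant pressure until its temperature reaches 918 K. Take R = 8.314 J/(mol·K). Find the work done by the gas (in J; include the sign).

n = P₁V₁/(RT₁) = 596×2.88/(8.314×510) = 0.405 mol.
Isobaric: P stays 596 kPa; V/T = const ⇒ T₂ = 918 K, V₂ = 5.18 L.
W = PΔV = 596×(5.18−2.88) kPa·L = 1370 J.

1370 J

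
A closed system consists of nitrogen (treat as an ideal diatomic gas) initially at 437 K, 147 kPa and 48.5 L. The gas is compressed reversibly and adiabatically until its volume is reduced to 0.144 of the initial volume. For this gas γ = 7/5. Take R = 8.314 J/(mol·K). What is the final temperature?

Adiabatic: TV^(γ−1) = const ⇒ T₂ = 437×(6.94)^0.400 = 949 K; PV^γ = const ⇒ P₂ = 2220 kPa.

949 K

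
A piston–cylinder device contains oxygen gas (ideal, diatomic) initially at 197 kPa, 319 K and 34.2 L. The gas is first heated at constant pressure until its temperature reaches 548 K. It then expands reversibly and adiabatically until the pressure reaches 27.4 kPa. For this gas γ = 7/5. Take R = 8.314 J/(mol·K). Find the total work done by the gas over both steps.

n = P₁V₁/(RT₁) = 197×34.2/(8.314×319) = 2.54 mol.
Step 1 — Isobaric: P stays 197 kPa; V/T = const ⇒ T₂ = 548 K, V₂ = 58.8 L.
W = PΔV = 197×(58.8−34.2) kPa·L = 4840 J.
ΔU = nCvΔT = 2.54×20.8×(548−319) = 12100 J.
Q = ΔU + W = nCpΔT = 16900 J.
State after step 1: P = 197 kPa, V = 58.8 L, T = 548 K.
Step 2 — Adiabatic: T₂/T₁ = (P₂/P₁)^((γ−1)/γ) ⇒ T₂ = 548×(0.139)^0.286 = 312 K; V₂ = 240 L.
ΔU = nCvΔT = 2.54×20.8×(312−548) = -12500 J.
Q = 0 for an adiabatic process, so W = −ΔU = 12500 J.
Net over both steps: W = 17300 J, Q = 16900 J, ΔU = -375 J.

17300 J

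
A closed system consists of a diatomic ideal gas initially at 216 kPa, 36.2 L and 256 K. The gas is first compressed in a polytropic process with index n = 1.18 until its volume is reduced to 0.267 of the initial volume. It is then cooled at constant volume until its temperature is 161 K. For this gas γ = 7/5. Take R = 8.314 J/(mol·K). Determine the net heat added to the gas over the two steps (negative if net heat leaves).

-18900 J

n = P₁V₁/(RT₁) = 216×36.2/(8.314×256) = 3.67 mol.
Step 1 — Polytropic n=1.18: T₂ = T₁(V₁/V₂)^(n−1) = 256×(3.75)^0.18 = 325 K; P₂ = P₁(V₁/V₂)^n = 1030 kPa.
W = (P₁V₁−P₂V₂)/(n−1) = (216×36.2−1030×9.67)/0.18 = -11700 J.
ΔU = nCvΔT = 3.67×20.8×(325−256) = 5250 J.
Q = ΔU + W = -6410 J.
State after step 1: P = 1030 kPa, V = 9.67 L, T = 325 K.
Step 2 — Isochoric: V stays 9.67 L; P/T = const ⇒ T₂ = 161 K, P₂ = 509 kPa.
W = 0 (no volume change).
ΔU = nCvΔT = 3.67×20.8×(161−325) = -12500 J.
Q = ΔU = -12500 J.
Net over both steps: W = -11700 J, Q = -18900 J, ΔU = -7250 J.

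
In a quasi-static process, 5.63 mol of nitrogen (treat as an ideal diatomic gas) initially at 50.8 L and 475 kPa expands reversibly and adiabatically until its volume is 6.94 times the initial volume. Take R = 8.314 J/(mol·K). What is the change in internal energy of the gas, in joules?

-32500 J

T₁ = P₁V₁/(nR) = 475×50.8/(5.63×8.314) = 516 K.
Adiabatic: TV^(γ−1) = const ⇒ T₂ = 516×(0.144)^0.400 = 238 K; PV^γ = const ⇒ P₂ = 31.5 kPa.
For an ideal gas ΔU = nCvΔT with Cv = (5/2)R = 20.8 J/(mol·K).
ΔU = 5.63×20.8×(238−516) = -32500 J.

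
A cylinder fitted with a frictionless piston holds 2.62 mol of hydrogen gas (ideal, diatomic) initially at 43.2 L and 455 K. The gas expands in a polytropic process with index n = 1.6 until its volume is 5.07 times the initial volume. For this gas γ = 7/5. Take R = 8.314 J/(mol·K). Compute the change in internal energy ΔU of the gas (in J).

P₁ = nRT₁/V₁ = 2.62×8.314×455/43.2 = 229 kPa.
Polytropic n=1.6: T₂ = T₁(V₁/V₂)^(n−1) = 455×(0.197)^0.60 = 172 K; P₂ = P₁(V₁/V₂)^n = 17.1 kPa.
For an ideal gas ΔU = nCvΔT with Cv = (5/2)R = 20.8 J/(mol·K).
ΔU = 2.62×20.8×(172−455) = -15400 J.

-15400 J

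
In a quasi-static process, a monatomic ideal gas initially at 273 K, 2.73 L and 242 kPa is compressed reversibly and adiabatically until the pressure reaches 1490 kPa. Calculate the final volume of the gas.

0.917 L

Adiabatic: T₂/T₁ = (P₂/P₁)^((γ−1)/γ) ⇒ T₂ = 273×(6.16)^0.400 = 565 K; V₂ = 0.917 L.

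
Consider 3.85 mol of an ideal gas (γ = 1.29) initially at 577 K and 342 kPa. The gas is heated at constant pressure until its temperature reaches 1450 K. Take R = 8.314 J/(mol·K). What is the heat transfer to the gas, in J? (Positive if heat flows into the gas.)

V₁ = nRT₁/P₁ = 3.85×8.314×577/342 = 54.0 L.
Isobaric: P stays 342 kPa; V/T = const ⇒ T₂ = 1450 K, V₂ = 136 L.
W = PΔV = 342×(136−54.0) kPa·L = 27900 J.
ΔU = nCvΔT = 3.85×28.7×(1450−577) = 96400 J.
Q = ΔU + W = nCpΔT = 124000 J.

124000 J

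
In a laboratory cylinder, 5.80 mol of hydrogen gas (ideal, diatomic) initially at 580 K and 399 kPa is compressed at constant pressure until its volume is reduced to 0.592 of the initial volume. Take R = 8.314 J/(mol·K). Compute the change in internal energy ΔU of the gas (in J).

-28500 J

V₁ = nRT₁/P₁ = 5.80×8.314×580/399 = 70.1 L.
Isobaric: P stays 399 kPa; V/T = const ⇒ T₂ = 343 K, V₂ = 41.5 L.
For an ideal gas ΔU = nCvΔT with Cv = (5/2)R = 20.8 J/(mol·K).
ΔU = 5.80×20.8×(343−580) = -28500 J.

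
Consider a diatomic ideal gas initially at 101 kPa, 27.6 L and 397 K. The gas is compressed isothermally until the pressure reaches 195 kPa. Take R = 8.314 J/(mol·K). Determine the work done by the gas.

-1830 J

n = P₁V₁/(RT₁) = 101×27.6/(8.314×397) = 0.845 mol.
Isothermal: T stays 397 K; PV = const ⇒ V₂ = 14.3 L, P₂ = 195 kPa.
W = nRT ln(V₂/V₁) = 0.845×8.314×397×ln(0.518) = -1830 J.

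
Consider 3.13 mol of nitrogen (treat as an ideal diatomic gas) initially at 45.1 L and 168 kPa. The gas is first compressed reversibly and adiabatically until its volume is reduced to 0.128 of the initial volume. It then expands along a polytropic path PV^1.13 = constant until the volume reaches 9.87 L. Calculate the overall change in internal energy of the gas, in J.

T₁ = P₁V₁/(nR) = 168×45.1/(3.13×8.314) = 291 K.
Step 1 — Adiabatic: TV^(γ−1) = const ⇒ T₂ = 291×(7.81)^0.400 = 663 K; PV^γ = const ⇒ P₂ = 2990 kPa.
ΔU = nCvΔT = 3.13×20.8×(663−291) = 24200 J.
Q = 0 for an adiabatic process, so W = −ΔU = -24200 J.
State after step 1: P = 2990 kPa, V = 5.77 L, T = 663 K.
Step 2 — Polytropic n=1.13: T₂ = T₁(V₁/V₂)^(n−1) = 663×(0.585)^0.13 = 618 K; P₂ = P₁(V₁/V₂)^n = 1630 kPa.
W = (P₁V₁−P₂V₂)/(n−1) = (2990×5.77−1630×9.87)/0.13 = 8930 J.
ΔU = nCvΔT = 3.13×20.8×(618−663) = -2900 J.
Q = ΔU + W = 6030 J.
Net over both steps: W = -15200 J, Q = 6030 J, ΔU = 21300 J.

21300 J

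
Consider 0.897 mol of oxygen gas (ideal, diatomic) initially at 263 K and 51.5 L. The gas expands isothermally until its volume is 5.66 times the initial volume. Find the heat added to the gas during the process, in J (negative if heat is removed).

P₁ = nRT₁/V₁ = 0.897×8.314×263/51.5 = 38.1 kPa.
Isothermal: T stays 263 K; PV = const ⇒ V₂ = 291 L, P₂ = 6.73 kPa.
ΔU = 0 (ideal gas, T constant).
W = nRT ln(V₂/V₁) = 0.897×8.314×263×ln(5.66) = 3400 J.
Q = ΔU + W = 3400 J.

3400 J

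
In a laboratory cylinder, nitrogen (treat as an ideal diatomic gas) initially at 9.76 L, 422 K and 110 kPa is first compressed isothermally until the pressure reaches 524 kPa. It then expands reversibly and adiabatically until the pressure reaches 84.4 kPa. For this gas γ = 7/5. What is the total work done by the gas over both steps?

n = P₁V₁/(RT₁) = 110×9.76/(8.314×422) = 0.306 mol.
Step 1 — Isothermal: T stays 422 K; PV = const ⇒ V₂ = 2.05 L, P₂ = 524 kPa.
ΔU = 0 (ideal gas, T constant).
W = nRT ln(V₂/V₁) = 0.306×8.314×422×ln(0.210) = -1680 J.
Q = ΔU + W = -1680 J.
State after step 1: P = 524 kPa, V = 2.05 L, T = 422 K.
Step 2 — Adiabatic: T₂/T₁ = (P₂/P₁)^((γ−1)/γ) ⇒ T₂ = 422×(0.161)^0.286 = 250 K; V₂ = 7.55 L.
ΔU = nCvΔT = 0.306×20.8×(250−422) = -1090 J.
Q = 0 for an adiabatic process, so W = −ΔU = 1090 J.
Net over both steps: W = -585 J, Q = -1680 J, ΔU = -1090 J.

-585 J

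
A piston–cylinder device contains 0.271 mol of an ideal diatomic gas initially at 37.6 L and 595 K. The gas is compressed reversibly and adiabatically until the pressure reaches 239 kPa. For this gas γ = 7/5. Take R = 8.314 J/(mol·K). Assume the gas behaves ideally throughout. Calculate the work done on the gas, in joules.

2420 J

P₁ = nRT₁/V₁ = 0.271×8.314×595/37.6 = 35.7 kPa.
Adiabatic: T₂/T₁ = (P₂/P₁)^((γ−1)/γ) ⇒ T₂ = 595×(6.70)^0.286 = 1020 K; V₂ = 9.66 L.
ΔU = nCvΔT = 0.271×20.8×(1020−595) = 2420 J.
Q = 0 for an adiabatic process, so W = −ΔU = -2420 J.
Work done on the gas = −W_by = 2420 J.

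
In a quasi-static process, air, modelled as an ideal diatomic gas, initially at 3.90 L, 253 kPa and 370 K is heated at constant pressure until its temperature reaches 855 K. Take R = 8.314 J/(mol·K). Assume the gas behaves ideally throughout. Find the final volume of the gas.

Isobaric: P stays 253 kPa; V/T = const ⇒ T₂ = 855 K, V₂ = 9.01 L.

9.01 L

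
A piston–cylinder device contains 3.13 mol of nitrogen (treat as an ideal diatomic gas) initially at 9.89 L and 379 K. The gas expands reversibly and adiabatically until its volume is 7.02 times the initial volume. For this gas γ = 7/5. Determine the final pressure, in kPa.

65.2 kPa

P₁ = nRT₁/V₁ = 3.13×8.314×379/9.89 = 997 kPa.
Adiabatic: TV^(γ−1) = const ⇒ T₂ = 379×(0.142)^0.400 = 174 K; PV^γ = const ⇒ P₂ = 65.2 kPa.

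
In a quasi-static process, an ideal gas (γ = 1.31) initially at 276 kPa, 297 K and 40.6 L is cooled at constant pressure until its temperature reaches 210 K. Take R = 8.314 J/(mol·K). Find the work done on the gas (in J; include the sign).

3280 J

n = P₁V₁/(RT₁) = 276×40.6/(8.314×297) = 4.54 mol.
Isobaric: P stays 276 kPa; V/T = const ⇒ T₂ = 210 K, V₂ = 28.7 L.
W = PΔV = 276×(28.7−40.6) kPa·L = -3280 J.
Work done on the gas = −W_by = 3280 J.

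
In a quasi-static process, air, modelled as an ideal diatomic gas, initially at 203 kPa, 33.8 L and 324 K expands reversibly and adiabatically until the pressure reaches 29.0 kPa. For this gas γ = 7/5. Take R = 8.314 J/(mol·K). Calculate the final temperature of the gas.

Adiabatic: T₂/T₁ = (P₂/P₁)^((γ−1)/γ) ⇒ T₂ = 324×(0.143)^0.286 = 186 K; V₂ = 136 L.

186 K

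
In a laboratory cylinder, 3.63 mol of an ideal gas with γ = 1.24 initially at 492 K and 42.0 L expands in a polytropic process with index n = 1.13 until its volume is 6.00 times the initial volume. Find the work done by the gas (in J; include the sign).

23700 J

P₁ = nRT₁/V₁ = 3.63×8.314×492/42.0 = 354 kPa.
Polytropic n=1.13: T₂ = T₁(V₁/V₂)^(n−1) = 492×(0.167)^0.13 = 390 K; P₂ = P₁(V₁/V₂)^n = 46.7 kPa.
W = (P₁V₁−P₂V₂)/(n−1) = (354×42.0−46.7×252)/0.13 = 23700 J.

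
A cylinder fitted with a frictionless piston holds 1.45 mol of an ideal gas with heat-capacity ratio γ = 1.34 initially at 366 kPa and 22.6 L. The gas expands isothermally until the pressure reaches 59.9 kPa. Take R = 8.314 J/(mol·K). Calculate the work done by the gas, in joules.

15000 J

T₁ = P₁V₁/(nR) = 366×22.6/(1.45×8.314) = 686 K.
Isothermal: T stays 686 K; PV = const ⇒ V₂ = 138 L, P₂ = 59.9 kPa.
W = nRT ln(V₂/V₁) = 1.45×8.314×686×ln(6.11) = 15000 J.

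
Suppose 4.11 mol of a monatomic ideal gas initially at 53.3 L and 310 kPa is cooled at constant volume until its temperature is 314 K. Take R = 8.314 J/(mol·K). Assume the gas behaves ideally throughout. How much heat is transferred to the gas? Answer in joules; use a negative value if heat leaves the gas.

T₁ = P₁V₁/(nR) = 310×53.3/(4.11×8.314) = 484 K.
Isochoric: V stays 53.3 L; P/T = const ⇒ T₂ = 314 K, P₂ = 201 kPa.
W = 0 (no volume change).
ΔU = nCvΔT = 4.11×12.5×(314−484) = -8690 J.
Q = ΔU = -8690 J.

-8690 J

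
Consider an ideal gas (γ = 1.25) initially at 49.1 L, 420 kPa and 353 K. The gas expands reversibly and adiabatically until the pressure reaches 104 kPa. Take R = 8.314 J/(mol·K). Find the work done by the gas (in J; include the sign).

n = P₁V₁/(RT₁) = 420×49.1/(8.314×353) = 7.03 mol.
Adiabatic: T₂/T₁ = (P₂/P₁)^((γ−1)/γ) ⇒ T₂ = 353×(0.248)^0.200 = 267 K; V₂ = 150 L.
ΔU = nCvΔT = 7.03×33.3×(267−353) = -20100 J.
Q = 0 for an adiabatic process, so W = −ΔU = 20100 J.

20100 J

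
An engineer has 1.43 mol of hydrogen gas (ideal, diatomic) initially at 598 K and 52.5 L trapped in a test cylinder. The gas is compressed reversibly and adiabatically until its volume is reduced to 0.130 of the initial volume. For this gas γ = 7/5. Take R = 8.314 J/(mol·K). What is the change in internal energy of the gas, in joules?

22400 J

P₁ = nRT₁/V₁ = 1.43×8.314×598/52.5 = 135 kPa.
Adiabatic: TV^(γ−1) = const ⇒ T₂ = 598×(7.69)^0.400 = 1350 K; PV^γ = const ⇒ P₂ = 2360 kPa.
For an ideal gas ΔU = nCvΔT with Cv = (5/2)R = 20.8 J/(mol·K).
ΔU = 1.43×20.8×(1350−598) = 22400 J.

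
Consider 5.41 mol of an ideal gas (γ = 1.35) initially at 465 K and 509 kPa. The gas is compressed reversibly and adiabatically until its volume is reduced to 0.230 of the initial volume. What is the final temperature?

V₁ = nRT₁/P₁ = 5.41×8.314×465/509 = 41.1 L.
Adiabatic: TV^(γ−1) = const ⇒ T₂ = 465×(4.35)^0.350 = 778 K; PV^γ = const ⇒ P₂ = 3700 kPa.

778 K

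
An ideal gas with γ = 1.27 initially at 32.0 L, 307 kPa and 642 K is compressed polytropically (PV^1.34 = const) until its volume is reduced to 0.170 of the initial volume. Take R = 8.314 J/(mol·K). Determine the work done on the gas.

23900 J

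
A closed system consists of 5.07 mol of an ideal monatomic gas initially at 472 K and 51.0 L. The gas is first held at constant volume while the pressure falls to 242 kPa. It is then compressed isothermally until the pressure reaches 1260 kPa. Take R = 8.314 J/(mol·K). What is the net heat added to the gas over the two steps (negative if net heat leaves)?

-31700 J

P₁ = nRT₁/V₁ = 5.07×8.314×472/51.0 = 390 kPa.
Step 1 — Isochoric: V stays 51.0 L; P/T = const ⇒ T₂ = 293 K, P₂ = 242 kPa.
W = 0 (no volume change).
ΔU = nCvΔT = 5.07×12.5×(293−472) = -11300 J.
Q = ΔU = -11300 J.
State after step 1: P = 242 kPa, V = 51.0 L, T = 293 K.
Step 2 — Isothermal: T stays 293 K; PV = const ⇒ V₂ = 9.80 L, P₂ = 1260 kPa.
ΔU = 0 (ideal gas, T constant).
W = nRT ln(V₂/V₁) = 5.07×8.314×293×ln(0.192) = -20400 J.
Q = ΔU + W = -20400 J.
Net over both steps: W = -20400 J, Q = -31700 J, ΔU = -11300 J.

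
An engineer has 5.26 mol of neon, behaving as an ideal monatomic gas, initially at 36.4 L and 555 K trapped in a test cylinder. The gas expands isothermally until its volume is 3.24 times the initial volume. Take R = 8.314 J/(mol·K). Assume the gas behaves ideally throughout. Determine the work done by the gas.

P₁ = nRT₁/V₁ = 5.26×8.314×555/36.4 = 667 kPa.
Isothermal: T stays 555 K; PV = const ⇒ V₂ = 118 L, P₂ = 206 kPa.
W = nRT ln(V₂/V₁) = 5.26×8.314×555×ln(3.24) = 28500 J.

28500 J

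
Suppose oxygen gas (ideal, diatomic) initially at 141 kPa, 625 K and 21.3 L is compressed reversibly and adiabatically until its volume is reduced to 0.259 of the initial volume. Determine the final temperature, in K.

1070 K

Adiabatic: TV^(γ−1) = const ⇒ T₂ = 625×(3.86)^0.400 = 1070 K; PV^γ = const ⇒ P₂ = 935 kPa.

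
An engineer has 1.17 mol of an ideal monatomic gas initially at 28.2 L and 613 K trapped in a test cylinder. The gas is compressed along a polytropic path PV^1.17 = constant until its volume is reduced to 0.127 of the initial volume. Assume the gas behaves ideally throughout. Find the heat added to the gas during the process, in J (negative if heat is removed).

-11000 J

P₁ = nRT₁/V₁ = 1.17×8.314×613/28.2 = 211 kPa.
Polytropic n=1.17: T₂ = T₁(V₁/V₂)^(n−1) = 613×(7.87)^0.17 = 871 K; P₂ = P₁(V₁/V₂)^n = 2360 kPa.
W = (P₁V₁−P₂V₂)/(n−1) = (211×28.2−2360×3.58)/0.17 = -14700 J.
ΔU = nCvΔT = 1.17×12.5×(871−613) = 3760 J.
Q = ΔU + W = -11000 J.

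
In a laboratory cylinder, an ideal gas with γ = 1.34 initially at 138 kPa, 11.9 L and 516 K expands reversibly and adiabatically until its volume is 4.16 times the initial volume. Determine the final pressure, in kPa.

Adiabatic: TV^(γ−1) = const ⇒ T₂ = 516×(0.240)^0.340 = 318 K; PV^γ = const ⇒ P₂ = 20.4 kPa.

20.4 kPa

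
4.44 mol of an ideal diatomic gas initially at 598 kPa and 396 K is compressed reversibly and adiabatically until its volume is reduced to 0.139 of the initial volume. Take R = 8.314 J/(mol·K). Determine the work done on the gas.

V₁ = nRT₁/P₁ = 4.44×8.314×396/598 = 24.4 L.
Adiabatic: TV^(γ−1) = const ⇒ T₂ = 396×(7.19)^0.400 = 872 K; PV^γ = const ⇒ P₂ = 9470 kPa.
ΔU = nCvΔT = 4.44×20.8×(872−396) = 43900 J.
Q = 0 for an adiabatic process, so W = −ΔU = -43900 J.
Work done on the gas = −W_by = 43900 J.

43900 J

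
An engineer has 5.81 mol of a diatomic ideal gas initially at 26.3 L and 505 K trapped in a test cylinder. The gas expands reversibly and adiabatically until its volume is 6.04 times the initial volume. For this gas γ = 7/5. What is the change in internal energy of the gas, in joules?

P₁ = nRT₁/V₁ = 5.81×8.314×505/26.3 = 928 kPa.
Adiabatic: TV^(γ−1) = const ⇒ T₂ = 505×(0.166)^0.400 = 246 K; PV^γ = const ⇒ P₂ = 74.8 kPa.
For an ideal gas ΔU = nCvΔT with Cv = (5/2)R = 20.8 J/(mol·K).
ΔU = 5.81×20.8×(246−505) = -31300 J.

-31300 J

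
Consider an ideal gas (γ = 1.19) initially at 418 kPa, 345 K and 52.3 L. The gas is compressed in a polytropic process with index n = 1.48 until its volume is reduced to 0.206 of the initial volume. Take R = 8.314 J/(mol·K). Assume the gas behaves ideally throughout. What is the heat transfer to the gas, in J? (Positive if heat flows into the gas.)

n = P₁V₁/(RT₁) = 418×52.3/(8.314×345) = 7.62 mol.
Polytropic n=1.48: T₂ = T₁(V₁/V₂)^(n−1) = 345×(4.85)^0.48 = 736 K; P₂ = P₁(V₁/V₂)^n = 4330 kPa.
W = (P₁V₁−P₂V₂)/(n−1) = (418×52.3−4330×10.8)/0.48 = -51700 J.
ΔU = nCvΔT = 7.62×43.8×(736−345) = 131000 J.
Q = ΔU + W = 78900 J.

78900 J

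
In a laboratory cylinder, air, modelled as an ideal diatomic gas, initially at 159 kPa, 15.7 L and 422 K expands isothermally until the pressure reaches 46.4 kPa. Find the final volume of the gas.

Isothermal: T stays 422 K; PV = const ⇒ V₂ = 53.8 L, P₂ = 46.4 kPa.

53.8 L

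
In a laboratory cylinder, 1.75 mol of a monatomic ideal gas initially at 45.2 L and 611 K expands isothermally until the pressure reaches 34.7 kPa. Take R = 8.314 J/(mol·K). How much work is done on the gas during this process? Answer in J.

-15400 J

P₁ = nRT₁/V₁ = 1.75×8.314×611/45.2 = 197 kPa.
Isothermal: T stays 611 K; PV = const ⇒ V₂ = 256 L, P₂ = 34.7 kPa.
W = nRT ln(V₂/V₁) = 1.75×8.314×611×ln(5.67) = 15400 J.
Work done on the gas = −W_by = -15400 J.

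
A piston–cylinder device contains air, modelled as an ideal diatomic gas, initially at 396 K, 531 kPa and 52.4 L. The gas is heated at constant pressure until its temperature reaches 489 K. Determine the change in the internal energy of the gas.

n = P₁V₁/(RT₁) = 531×52.4/(8.314×396) = 8.45 mol.
Isobaric: P stays 531 kPa; V/T = const ⇒ T₂ = 489 K, V₂ = 64.7 L.
For an ideal gas ΔU = nCvΔT with Cv = (5/2)R = 20.8 J/(mol·K).
ΔU = 8.45×20.8×(489−396) = 16300 J.

16300 J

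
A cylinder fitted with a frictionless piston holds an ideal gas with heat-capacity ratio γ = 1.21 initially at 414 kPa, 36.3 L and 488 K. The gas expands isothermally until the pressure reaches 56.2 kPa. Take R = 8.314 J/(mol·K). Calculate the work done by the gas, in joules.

30000 J

n = P₁V₁/(RT₁) = 414×36.3/(8.314×488) = 3.70 mol.
Isothermal: T stays 488 K; PV = const ⇒ V₂ = 267 L, P₂ = 56.2 kPa.
W = nRT ln(V₂/V₁) = 3.70×8.314×488×ln(7.37) = 30000 J.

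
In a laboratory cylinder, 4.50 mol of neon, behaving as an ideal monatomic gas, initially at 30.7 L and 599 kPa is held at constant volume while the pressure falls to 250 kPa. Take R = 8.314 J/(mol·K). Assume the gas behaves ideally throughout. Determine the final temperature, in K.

205 K

T₁ = P₁V₁/(nR) = 599×30.7/(4.50×8.314) = 492 K.
Isochoric: V stays 30.7 L; P/T = const ⇒ T₂ = 205 K, P₂ = 250 kPa.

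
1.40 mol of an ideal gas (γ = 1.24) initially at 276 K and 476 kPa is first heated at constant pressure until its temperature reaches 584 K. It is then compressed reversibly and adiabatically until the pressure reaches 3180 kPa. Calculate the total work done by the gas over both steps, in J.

-9000 J

V₁ = nRT₁/P₁ = 1.40×8.314×276/476 = 6.75 L.
Step 1 — Isobaric: P stays 476 kPa; V/T = const ⇒ T₂ = 584 K, V₂ = 14.3 L.
W = PΔV = 476×(14.3−6.75) kPa·L = 3580 J.
ΔU = nCvΔT = 1.40×34.6×(584−276) = 14900 J.
Q = ΔU + W = nCpΔT = 18500 J.
State after step 1: P = 476 kPa, V = 14.3 L, T = 584 K.
Step 2 — Adiabatic: T₂/T₁ = (P₂/P₁)^((γ−1)/γ) ⇒ T₂ = 584×(6.68)^0.194 = 843 K; V₂ = 3.09 L.
ΔU = nCvΔT = 1.40×34.6×(843−584) = 12600 J.
Q = 0 for an adiabatic process, so W = −ΔU = -12600 J.
Net over both steps: W = -9000 J, Q = 18500 J, ΔU = 27500 J.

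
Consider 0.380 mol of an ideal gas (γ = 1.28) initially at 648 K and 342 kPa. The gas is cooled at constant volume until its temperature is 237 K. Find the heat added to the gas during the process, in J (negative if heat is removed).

V₁ = nRT₁/P₁ = 0.380×8.314×648/342 = 5.99 L.
Isochoric: V stays 5.99 L; P/T = const ⇒ T₂ = 237 K, P₂ = 125 kPa.
W = 0 (no volume change).
ΔU = nCvΔT = 0.380×29.7×(237−648) = -4640 J.
Q = ΔU = -4640 J.

-4640 J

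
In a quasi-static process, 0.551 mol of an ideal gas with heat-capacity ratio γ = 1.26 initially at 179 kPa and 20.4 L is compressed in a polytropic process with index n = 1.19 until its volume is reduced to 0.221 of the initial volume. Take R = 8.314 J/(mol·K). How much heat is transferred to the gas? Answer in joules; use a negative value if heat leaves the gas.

-1720 J

T₁ = P₁V₁/(nR) = 179×20.4/(0.551×8.314) = 797 K.
Polytropic n=1.19: T₂ = T₁(V₁/V₂)^(n−1) = 797×(4.52)^0.19 = 1060 K; P₂ = P₁(V₁/V₂)^n = 1080 kPa.
W = (P₁V₁−P₂V₂)/(n−1) = (179×20.4−1080×4.51)/0.19 = -6380 J.
ΔU = nCvΔT = 0.551×32.0×(1060−797) = 4670 J.
Q = ΔU + W = -1720 J.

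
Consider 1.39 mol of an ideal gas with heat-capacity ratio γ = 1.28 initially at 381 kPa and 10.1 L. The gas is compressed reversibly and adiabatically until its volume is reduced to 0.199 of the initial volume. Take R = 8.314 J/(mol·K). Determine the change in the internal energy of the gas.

T₁ = P₁V₁/(nR) = 381×10.1/(1.39×8.314) = 333 K.
Adiabatic: TV^(γ−1) = const ⇒ T₂ = 333×(5.03)^0.280 = 523 K; PV^γ = const ⇒ P₂ = 3010 kPa.
For an ideal gas ΔU = nCvΔT with Cv = R/(γ−1) = 29.7 J/(mol·K).
ΔU = 1.39×29.7×(523−333) = 7850 J.

7850 J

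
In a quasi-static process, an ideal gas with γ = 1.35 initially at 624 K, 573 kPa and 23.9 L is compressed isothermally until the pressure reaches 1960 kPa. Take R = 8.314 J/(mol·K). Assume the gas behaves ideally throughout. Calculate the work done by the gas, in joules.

-16800 J

n = P₁V₁/(RT₁) = 573×23.9/(8.314×624) = 2.64 mol.
Isothermal: T stays 624 K; PV = const ⇒ V₂ = 6.99 L, P₂ = 1960 kPa.
W = nRT ln(V₂/V₁) = 2.64×8.314×624×ln(0.292) = -16800 J.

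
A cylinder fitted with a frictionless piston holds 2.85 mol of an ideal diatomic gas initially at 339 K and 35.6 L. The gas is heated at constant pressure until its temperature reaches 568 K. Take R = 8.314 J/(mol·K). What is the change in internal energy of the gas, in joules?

13600 J

P₁ = nRT₁/V₁ = 2.85×8.314×339/35.6 = 226 kPa.
Isobaric: P stays 226 kPa; V/T = const ⇒ T₂ = 568 K, V₂ = 59.6 L.
For an ideal gas ΔU = nCvΔT with Cv = (5/2)R = 20.8 J/(mol·K).
ΔU = 2.85×20.8×(568−339) = 13600 J.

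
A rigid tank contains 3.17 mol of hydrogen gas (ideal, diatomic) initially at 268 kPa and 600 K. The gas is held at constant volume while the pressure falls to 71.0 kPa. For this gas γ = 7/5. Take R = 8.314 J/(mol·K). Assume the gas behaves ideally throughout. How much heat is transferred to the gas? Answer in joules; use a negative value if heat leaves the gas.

-29100 J

V₁ = nRT₁/P₁ = 3.17×8.314×600/268 = 59.0 L.
Isochoric: V stays 59.0 L; P/T = const ⇒ T₂ = 159 K, P₂ = 71.0 kPa.
W = 0 (no volume change).
ΔU = nCvΔT = 3.17×20.8×(159−600) = -29100 J.
Q = ΔU = -29100 J.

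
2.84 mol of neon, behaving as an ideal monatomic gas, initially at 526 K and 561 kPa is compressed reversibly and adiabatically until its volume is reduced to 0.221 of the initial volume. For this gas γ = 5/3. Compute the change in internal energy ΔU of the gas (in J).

32300 J

V₁ = nRT₁/P₁ = 2.84×8.314×526/561 = 22.1 L.
Adiabatic: TV^(γ−1) = const ⇒ T₂ = 526×(4.52)^0.667 = 1440 K; PV^γ = const ⇒ P₂ = 6940 kPa.
For an ideal gas ΔU = nCvΔT with Cv = (3/2)R = 12.5 J/(mol·K).
ΔU = 2.84×12.5×(1440−526) = 32300 J.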